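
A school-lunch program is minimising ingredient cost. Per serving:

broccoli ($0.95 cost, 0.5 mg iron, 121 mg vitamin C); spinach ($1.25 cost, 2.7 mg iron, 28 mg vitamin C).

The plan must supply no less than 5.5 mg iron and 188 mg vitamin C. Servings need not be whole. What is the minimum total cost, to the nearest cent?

Compare the cost at each extreme point of the feasible region.
broccoli only: max(5.5/0.5, 188/121) = 11 servings → $10.45.
spinach only: max(5.5/2.7, 188/28) = 6.714 servings → $8.39.
broccoli + spinach with both tight: 1.131 servings and 1.828 servings → $3.36.
Cheapest feasible corner: $3.36.

$3.36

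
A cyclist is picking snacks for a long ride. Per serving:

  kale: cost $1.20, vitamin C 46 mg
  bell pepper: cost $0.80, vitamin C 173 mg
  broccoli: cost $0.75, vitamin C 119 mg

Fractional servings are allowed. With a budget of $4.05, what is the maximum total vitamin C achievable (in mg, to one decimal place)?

875.8 mg

Vitamin C per dollar: bell pepper 216.2, broccoli 158.7, kale 38.33.
With no serving limits, spend the whole cost allowance on bell pepper: $4.05 / $0.80 × 173 mg = 875.8 mg.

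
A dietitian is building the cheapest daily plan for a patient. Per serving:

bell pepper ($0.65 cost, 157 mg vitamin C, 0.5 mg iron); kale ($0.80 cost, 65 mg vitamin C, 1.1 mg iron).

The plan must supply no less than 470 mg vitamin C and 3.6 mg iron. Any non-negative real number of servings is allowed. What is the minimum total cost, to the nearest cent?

Check every corner: each single food scaled to meet both minima, and each pair solved so both constraints bind.
bell pepper only: max(470/157, 3.6/0.5) = 7.2 servings → $4.68.
kale only: max(470/65, 3.6/1.1) = 7.231 servings → $5.78.
bell pepper + kale with both tight: 2.019 servings and 2.355 servings → $3.20.
The minimum over all feasible corners is $3.20.

$3.20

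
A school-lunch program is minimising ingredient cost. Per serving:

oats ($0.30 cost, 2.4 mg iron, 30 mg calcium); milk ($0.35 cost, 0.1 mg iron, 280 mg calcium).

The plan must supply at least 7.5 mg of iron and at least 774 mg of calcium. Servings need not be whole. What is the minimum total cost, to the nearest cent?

With two linear requirements the optimum uses one or two foods; enumerate the corners.
oats only: max(7.5/2.4, 774/30) = 25.8 servings → $7.74.
milk only: max(7.5/0.1, 774/280) = 75 servings → $26.25.
oats + milk with both tight: 3.023 servings and 2.44 servings → $1.76.
So the least-cost plan costs $1.76.

$1.76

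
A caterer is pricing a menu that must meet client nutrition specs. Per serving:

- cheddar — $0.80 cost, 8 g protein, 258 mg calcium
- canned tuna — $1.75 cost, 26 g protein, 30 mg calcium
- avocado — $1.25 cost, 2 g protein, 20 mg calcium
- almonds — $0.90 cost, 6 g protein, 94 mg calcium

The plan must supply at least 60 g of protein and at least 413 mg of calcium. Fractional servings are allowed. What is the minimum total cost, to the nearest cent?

For a min-cost LP with two ≥-constraints, a basic feasible solution has at most two positive variables.
cheddar only: max(60/8, 413/258) = 7.5 servings → $6.00.
canned tuna only: max(60/26, 413/30) = 13.77 servings → $24.09.
avocado only: max(60/2, 413/20) = 30 servings → $37.50.
almonds only: max(60/6, 413/94) = 10 servings → $9.00.
cheddar + canned tuna with both tight: 1.382 servings and 1.882 servings → $4.40.
cheddar + avocado with both targets exact would need a negative amount; discard.
cheddar + almonds: the both-tight solution has a negative serving — not a feasible corner.
canned tuna + avocado with both tight: 0.813 servings and 19.43 servings → $25.71.
canned tuna + almonds with both tight: 1.397 servings and 3.948 servings → $6.00.
avocado + almonds: intersection lies outside the first quadrant.
The minimum over all feasible corners is $4.40.

$4.40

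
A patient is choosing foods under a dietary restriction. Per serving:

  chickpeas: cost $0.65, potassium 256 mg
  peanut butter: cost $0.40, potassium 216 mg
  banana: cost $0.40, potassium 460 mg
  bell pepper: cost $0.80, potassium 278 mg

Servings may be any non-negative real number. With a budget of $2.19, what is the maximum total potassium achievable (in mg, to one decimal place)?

Potassium per dollar: banana 1150, peanut butter 540, chickpeas 393.8, bell pepper 347.5.
With no serving limits, spend the whole cost allowance on banana: $2.19 / $0.40 × 460 mg = 2518.5 mg.

2518.5 mg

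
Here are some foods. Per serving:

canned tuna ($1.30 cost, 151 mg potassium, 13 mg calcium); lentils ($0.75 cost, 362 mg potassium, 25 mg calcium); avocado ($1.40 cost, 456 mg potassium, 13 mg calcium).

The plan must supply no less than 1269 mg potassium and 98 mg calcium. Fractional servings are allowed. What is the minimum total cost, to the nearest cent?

Minimising a linear cost over {potassium ≥ 1269, calcium ≥ 98, servings ≥ 0} — the optimum is at a vertex, using one or two foods.
canned tuna only: max(1269/151, 98/13) = 8.404 servings → $10.93.
lentils only: max(1269/362, 98/25) = 3.92 servings → $2.94.
avocado only: max(1269/456, 98/13) = 7.538 servings → $10.55.
canned tuna + lentils with both tight: 4.029 servings and 1.825 servings → $6.61.
canned tuna + avocado with both tight: 7.11 servings and 0.4285 servings → $9.84.
lentils + avocado: intersection lies outside the first quadrant.
The minimum over all feasible corners is $2.94.

$2.94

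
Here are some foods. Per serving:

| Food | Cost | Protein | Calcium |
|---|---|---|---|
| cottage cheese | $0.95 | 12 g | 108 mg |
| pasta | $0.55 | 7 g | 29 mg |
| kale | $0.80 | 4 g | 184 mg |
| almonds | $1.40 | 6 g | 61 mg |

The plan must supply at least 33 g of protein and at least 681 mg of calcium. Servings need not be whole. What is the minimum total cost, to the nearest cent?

$3.87

Compare the cost at each extreme point of the feasible region.
cottage cheese only: max(33/12, 681/108) = 6.306 servings → $5.99.
pasta only: max(33/7, 681/29) = 23.48 servings → $12.92.
kale only: max(33/4, 681/184) = 8.25 servings → $6.60.
almonds only: max(33/6, 681/61) = 11.16 servings → $15.63.
cottage cheese + pasta with both targets exact would need a negative amount; discard.
cottage cheese + kale with both tight: 1.885 servings and 2.595 servings → $3.87.
cottage cheese + almonds with both targets exact would need a negative amount; discard.
pasta + kale with both tight: 2.857 servings and 3.251 servings → $4.17.
pasta + almonds: intersection lies outside the first quadrant.
kale + almonds with both tight: 2.41 servings and 3.893 servings → $7.38.
Cheapest feasible corner: $3.87.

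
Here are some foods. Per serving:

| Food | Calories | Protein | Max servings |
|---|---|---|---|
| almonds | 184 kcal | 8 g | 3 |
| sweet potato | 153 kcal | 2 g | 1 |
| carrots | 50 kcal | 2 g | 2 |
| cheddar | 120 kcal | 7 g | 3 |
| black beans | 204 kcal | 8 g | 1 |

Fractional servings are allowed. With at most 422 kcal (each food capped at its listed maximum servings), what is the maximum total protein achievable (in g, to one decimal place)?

23.7 g

Protein per kcal: cheddar 0.05833, almonds 0.04348, carrots 0.04, black beans 0.03922, sweet potato 0.01307.
Take 3 servings of cheddar: uses 360 kcal, +21.0 g protein (running total 21.0 g).
Take 0.337 servings of almonds: uses 62 kcal, +2.7 g protein (running total 23.7 g).
Greedy by best ratio exhausts the calories allowance optimally: 23.7 g.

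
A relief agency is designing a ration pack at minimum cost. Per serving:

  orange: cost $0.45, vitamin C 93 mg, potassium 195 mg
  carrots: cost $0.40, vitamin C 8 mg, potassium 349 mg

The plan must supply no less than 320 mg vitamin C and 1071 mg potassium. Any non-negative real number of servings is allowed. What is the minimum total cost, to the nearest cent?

A basic optimal solution has at most two foods positive. Try each food alone and each pair with both targets met exactly.
orange only: max(320/93, 1071/195) = 5.492 servings → $2.47.
carrots only: max(320/8, 1071/349) = 40 servings → $16.00.
orange + carrots with both tight: 3.337 servings and 1.204 servings → $1.98.
The minimum over all feasible corners is $1.98.

$1.98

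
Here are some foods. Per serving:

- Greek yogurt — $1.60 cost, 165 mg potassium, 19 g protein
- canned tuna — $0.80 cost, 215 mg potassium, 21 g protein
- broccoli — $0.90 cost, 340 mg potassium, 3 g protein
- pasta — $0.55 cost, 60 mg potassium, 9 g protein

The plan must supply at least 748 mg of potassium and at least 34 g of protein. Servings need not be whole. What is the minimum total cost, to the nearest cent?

Two binding constraints pin down two serving amounts, so the optimal mix uses at most two foods. The candidates are each food alone (scaled to the tighter of potassium/protein) and each pair with both constraints tight.
Greek yogurt only: max(748/165, 34/19) = 4.533 servings → $7.25.
canned tuna only: max(748/215, 34/21) = 3.479 servings → $2.78.
broccoli only: max(748/340, 34/3) = 11.33 servings → $10.20.
pasta only: max(748/60, 34/9) = 12.47 servings → $6.86.
Greek yogurt + canned tuna: intersection lies outside the first quadrant.
Greek yogurt + broccoli with both tight: 1.562 servings and 1.442 servings → $3.80.
Greek yogurt + pasta: the both-tight solution has a negative serving — not a feasible corner.
canned tuna + broccoli with both tight: 1.434 servings and 1.293 servings → $2.31.
canned tuna + pasta: the both-tight solution has a negative serving — not a feasible corner.
broccoli + pasta with both tight: 1.629 servings and 3.235 servings → $3.25.
Cheapest feasible corner: $2.31.

$2.31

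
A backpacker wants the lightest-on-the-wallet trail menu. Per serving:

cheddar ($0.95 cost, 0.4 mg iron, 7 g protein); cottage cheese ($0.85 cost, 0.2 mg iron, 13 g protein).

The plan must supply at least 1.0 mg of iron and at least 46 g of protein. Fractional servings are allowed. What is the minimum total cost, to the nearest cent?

$3.50

Check every corner: each single food scaled to meet both minima, and each pair solved so both constraints bind.
cheddar only: max(1.0/0.4, 46/7) = 6.571 servings → $6.24.
cottage cheese only: max(1.0/0.2, 46/13) = 5 servings → $4.25.
cheddar + cottage cheese with both tight: 1 serving and 3 servings → $3.50.
The minimum over all feasible corners is $3.50.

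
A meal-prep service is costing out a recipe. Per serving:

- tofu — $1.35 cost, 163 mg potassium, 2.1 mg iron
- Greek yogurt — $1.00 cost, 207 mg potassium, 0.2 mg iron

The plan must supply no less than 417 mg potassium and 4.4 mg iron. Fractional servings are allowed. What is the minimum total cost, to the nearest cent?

For a min-cost LP with two ≥-constraints, a basic feasible solution has at most two positive variables.
tofu only: max(417/163, 4.4/2.1) = 2.558 servings → $3.45.
Greek yogurt only: max(417/207, 4.4/0.2) = 22 servings → $22.00.
tofu + Greek yogurt with both tight: 2.058 servings and 0.3942 servings → $3.17.
The minimum over all feasible corners is $3.17.

$3.17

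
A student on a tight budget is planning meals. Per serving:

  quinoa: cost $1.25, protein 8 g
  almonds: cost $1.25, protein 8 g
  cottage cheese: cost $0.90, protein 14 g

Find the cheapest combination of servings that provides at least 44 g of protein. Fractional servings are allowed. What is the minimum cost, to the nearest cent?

$2.83

Cost per g of protein: cottage cheese $0.0643, quinoa $0.1562, almonds $0.1562.
With no serving limits, use only cottage cheese: 44 g / 14 g = 3.143 servings × $0.90 = $2.83.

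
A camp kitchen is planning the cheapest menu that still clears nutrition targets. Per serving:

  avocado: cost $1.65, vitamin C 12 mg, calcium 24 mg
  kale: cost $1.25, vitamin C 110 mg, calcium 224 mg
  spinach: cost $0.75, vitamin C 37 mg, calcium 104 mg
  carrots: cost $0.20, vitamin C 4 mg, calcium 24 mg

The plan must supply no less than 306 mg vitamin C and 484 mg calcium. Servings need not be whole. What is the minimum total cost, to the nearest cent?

$3.48

Check every corner: each single food scaled to meet both minima, and each pair solved so both constraints bind.
avocado only: max(306/12, 484/24) = 25.5 servings → $42.08.
kale only: max(306/110, 484/224) = 2.782 servings → $3.48.
spinach only: max(306/37, 484/104) = 8.27 servings → $6.20.
carrots only: max(306/4, 484/24) = 76.5 servings → $15.30.
avocado + kale: the both-tight solution has a negative serving — not a feasible corner.
avocado + spinach: the both-tight solution has a negative serving — not a feasible corner.
avocado + carrots: intersection lies outside the first quadrant.
kale + spinach: the both-tight solution has a negative serving — not a feasible corner.
kale + carrots with both targets exact would need a negative amount; discard.
spinach + carrots with both targets exact would need a negative amount; discard.
So the least-cost plan costs $3.48.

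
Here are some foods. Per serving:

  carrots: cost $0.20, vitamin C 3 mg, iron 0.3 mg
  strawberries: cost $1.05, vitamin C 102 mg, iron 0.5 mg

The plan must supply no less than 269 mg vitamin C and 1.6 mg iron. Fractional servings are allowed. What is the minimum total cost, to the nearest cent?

$2.94

With two linear requirements the optimum uses one or two foods; enumerate the corners.
carrots only: max(269/3, 1.6/0.3) = 89.67 servings → $17.93.
strawberries only: max(269/102, 1.6/0.5) = 3.2 servings → $3.36.
carrots + strawberries with both tight: 0.9863 servings and 2.608 servings → $2.94.
Cheapest feasible corner: $2.94.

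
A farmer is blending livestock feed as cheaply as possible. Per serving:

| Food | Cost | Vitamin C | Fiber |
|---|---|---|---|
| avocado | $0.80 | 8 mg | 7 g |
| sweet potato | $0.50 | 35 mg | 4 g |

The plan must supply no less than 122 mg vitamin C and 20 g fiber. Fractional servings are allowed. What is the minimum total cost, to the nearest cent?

$2.43

avocado only: max(122/8, 20/7) = 15.25 servings → $12.20.
sweet potato only: max(122/35, 20/4) = 5 servings → $2.50.
avocado + sweet potato with both tight: 0.9953 servings and 3.258 servings → $2.43.
The minimum over all feasible corners is $2.43.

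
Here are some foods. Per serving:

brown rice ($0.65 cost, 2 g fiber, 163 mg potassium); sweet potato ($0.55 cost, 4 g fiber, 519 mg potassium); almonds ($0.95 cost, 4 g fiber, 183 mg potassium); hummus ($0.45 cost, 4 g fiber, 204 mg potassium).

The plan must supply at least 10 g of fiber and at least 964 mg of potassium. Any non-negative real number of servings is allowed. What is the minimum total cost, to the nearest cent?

Two binding constraints pin down two serving amounts, so the optimal mix uses at most two foods. The candidates are each food alone (scaled to the tighter of fiber/potassium) and each pair with both constraints tight.
brown rice only: max(10/2, 964/163) = 5.914 servings → $3.84.
sweet potato only: max(10/4, 964/519) = 2.5 servings → $1.38.
almonds only: max(10/4, 964/183) = 5.268 servings → $5.00.
hummus only: max(10/4, 964/204) = 4.725 servings → $2.13.
brown rice + sweet potato with both tight: 3.456 servings and 0.772 servings → $2.67.
brown rice + almonds with both targets exact would need a negative amount; discard.
brown rice + hummus: the both-tight solution has a negative serving — not a feasible corner.
sweet potato + almonds with both tight: 1.507 servings and 0.9926 servings → $1.77.
sweet potato + hummus with both tight: 1.441 servings and 1.059 servings → $1.27.
almonds + hummus with both targets exact would need a negative amount; discard.
Cheapest feasible corner: $1.27.

$1.27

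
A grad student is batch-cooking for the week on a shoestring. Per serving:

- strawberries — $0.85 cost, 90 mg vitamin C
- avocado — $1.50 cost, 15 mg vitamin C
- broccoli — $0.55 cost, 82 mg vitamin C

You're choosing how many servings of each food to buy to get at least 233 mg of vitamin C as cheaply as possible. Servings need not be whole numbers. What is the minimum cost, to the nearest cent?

Cost per mg of vitamin C: broccoli $0.0067, strawberries $0.0094, avocado $0.1000.
With no serving limits, use only broccoli: 233 mg / 82 mg = 2.841 servings × $0.55 = $1.56.

$1.56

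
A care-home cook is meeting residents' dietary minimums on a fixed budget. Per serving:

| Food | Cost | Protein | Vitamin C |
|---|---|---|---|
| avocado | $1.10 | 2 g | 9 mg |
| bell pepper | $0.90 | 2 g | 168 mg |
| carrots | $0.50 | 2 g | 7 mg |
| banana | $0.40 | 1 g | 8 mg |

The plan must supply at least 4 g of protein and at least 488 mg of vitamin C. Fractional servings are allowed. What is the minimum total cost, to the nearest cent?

With two linear requirements the optimum uses one or two foods; enumerate the corners.
avocado only: max(4/2, 488/9) = 54.22 servings → $59.64.
bell pepper only: max(4/2, 488/168) = 2.905 servings → $2.61.
carrots only: max(4/2, 488/7) = 69.71 servings → $34.86.
banana only: max(4/1, 488/8) = 61 servings → $24.40.
avocado + bell pepper: the both-tight solution has a negative serving — not a feasible corner.
avocado + carrots: intersection lies outside the first quadrant.
avocado + banana: intersection lies outside the first quadrant.
bell pepper + carrots: the both-tight solution has a negative serving — not a feasible corner.
bell pepper + banana: intersection lies outside the first quadrant.
carrots + banana: the both-tight solution has a negative serving — not a feasible corner.
So the least-cost plan costs $2.61.

$2.61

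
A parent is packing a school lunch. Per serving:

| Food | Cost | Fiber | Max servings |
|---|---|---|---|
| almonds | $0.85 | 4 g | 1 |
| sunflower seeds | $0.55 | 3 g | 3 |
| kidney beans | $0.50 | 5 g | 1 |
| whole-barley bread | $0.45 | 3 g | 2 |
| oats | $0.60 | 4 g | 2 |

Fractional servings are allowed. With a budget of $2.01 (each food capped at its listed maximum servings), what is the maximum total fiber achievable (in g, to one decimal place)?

Fiber per dollar: kidney beans 10, whole-barley bread 6.667, oats 6.667, sunflower seeds 5.455, almonds 4.706.
Take 1 serving of kidney beans: spends $0.50, +5.0 g fiber (running total 5.0 g).
Take 2 servings of whole-barley bread: spends $0.90, +6.0 g fiber (running total 11.0 g).
Take 1.017 servings of oats: spends $0.61, +4.1 g fiber (running total 15.1 g).
Greedy by best ratio exhausts the cost allowance optimally: 15.1 g.

15.1 g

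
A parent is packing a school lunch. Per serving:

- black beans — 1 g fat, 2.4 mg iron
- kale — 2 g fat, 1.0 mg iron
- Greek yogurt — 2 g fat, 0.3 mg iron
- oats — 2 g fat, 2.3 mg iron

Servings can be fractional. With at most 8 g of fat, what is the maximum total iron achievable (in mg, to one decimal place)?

Iron per g fat: black beans 2.4, oats 1.15, kale 0.5, Greek yogurt 0.15.
With no serving limits, spend the whole fat allowance on black beans: 8 g / 1 g × 2.4 mg = 19.2 mg.

19.2 mg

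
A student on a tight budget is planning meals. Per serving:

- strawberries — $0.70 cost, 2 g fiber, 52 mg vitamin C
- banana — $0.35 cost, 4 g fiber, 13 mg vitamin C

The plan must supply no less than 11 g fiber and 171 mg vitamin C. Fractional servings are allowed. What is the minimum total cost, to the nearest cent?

$2.52

strawberries only: max(11/2, 171/52) = 5.5 servings → $3.85.
banana only: max(11/4, 171/13) = 13.15 servings → $4.60.
strawberries + banana with both tight: 2.973 servings and 1.264 servings → $2.52.
The minimum over all feasible corners is $2.52.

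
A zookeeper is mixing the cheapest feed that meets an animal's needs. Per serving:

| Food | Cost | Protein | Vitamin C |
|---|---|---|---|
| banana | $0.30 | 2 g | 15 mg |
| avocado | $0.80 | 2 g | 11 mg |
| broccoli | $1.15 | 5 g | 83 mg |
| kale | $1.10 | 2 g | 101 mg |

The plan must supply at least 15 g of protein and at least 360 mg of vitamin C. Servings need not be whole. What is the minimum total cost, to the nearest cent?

$4.50

banana only: max(15/2, 360/15) = 24 servings → $7.20.
avocado only: max(15/2, 360/11) = 32.73 servings → $26.18.
broccoli only: max(15/5, 360/83) = 4.337 servings → $4.99.
kale only: max(15/2, 360/101) = 7.5 servings → $8.25.
banana + avocado with both targets exact would need a negative amount; discard.
banana + broccoli: the both-tight solution has a negative serving — not a feasible corner.
banana + kale with both tight: 4.622 servings and 2.878 servings → $4.55.
avocado + broccoli: intersection lies outside the first quadrant.
avocado + kale with both tight: 4.417 servings and 3.083 servings → $6.92.
broccoli + kale with both tight: 2.345 servings and 1.637 servings → $4.50.
So the least-cost plan costs $4.50.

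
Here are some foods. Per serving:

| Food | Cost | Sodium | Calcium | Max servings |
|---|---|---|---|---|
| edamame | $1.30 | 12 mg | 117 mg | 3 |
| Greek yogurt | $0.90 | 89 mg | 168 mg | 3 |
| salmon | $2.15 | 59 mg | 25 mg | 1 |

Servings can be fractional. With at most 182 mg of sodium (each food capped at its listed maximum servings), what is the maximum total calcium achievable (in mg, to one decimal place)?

Calcium per mg sodium: edamame 9.75, Greek yogurt 1.888, salmon 0.4237.
Take 3 servings of edamame: uses 36 mg sodium, +351.0 mg calcium (running total 351.0 mg).
Take 1.64 servings of Greek yogurt: uses 146 mg sodium, +275.6 mg calcium (running total 626.6 mg).
Greedy by best ratio exhausts the sodium allowance optimally: 626.6 mg.

626.6 mg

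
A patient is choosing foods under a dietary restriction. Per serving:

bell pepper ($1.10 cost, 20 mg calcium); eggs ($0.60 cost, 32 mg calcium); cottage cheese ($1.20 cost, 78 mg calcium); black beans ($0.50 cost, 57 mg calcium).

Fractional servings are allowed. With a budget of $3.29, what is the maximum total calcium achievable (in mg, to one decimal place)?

Calcium per dollar: black beans 114, cottage cheese 65, eggs 53.33, bell pepper 18.18.
With no serving limits, spend the whole cost allowance on black beans: $3.29 / $0.50 × 57 mg = 375.1 mg.

375.1 mg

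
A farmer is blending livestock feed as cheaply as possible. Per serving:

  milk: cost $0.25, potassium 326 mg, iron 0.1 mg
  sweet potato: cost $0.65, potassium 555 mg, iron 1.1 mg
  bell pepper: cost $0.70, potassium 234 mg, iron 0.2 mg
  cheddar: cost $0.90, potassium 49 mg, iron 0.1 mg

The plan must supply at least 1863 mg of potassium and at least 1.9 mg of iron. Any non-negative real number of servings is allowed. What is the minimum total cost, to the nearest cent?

$1.75

Two binding constraints pin down two serving amounts, so the optimal mix uses at most two foods. The candidates are each food alone (scaled to the tighter of potassium/iron) and each pair with both constraints tight.
milk only: max(1863/326, 1.9/0.1) = 19 servings → $4.75.
sweet potato only: max(1863/555, 1.9/1.1) = 3.357 servings → $2.18.
bell pepper only: max(1863/234, 1.9/0.2) = 9.5 servings → $6.65.
cheddar only: max(1863/49, 1.9/0.1) = 38.02 servings → $34.22.
milk + sweet potato with both tight: 3.282 servings and 1.429 servings → $1.75.
milk + bell pepper with both targets exact would need a negative amount; discard.
milk + cheddar with both tight: 3.365 servings and 15.64 servings → $14.91.
sweet potato + bell pepper with both tight: 0.4918 servings and 6.795 servings → $5.08.
sweet potato + cheddar: the both-tight solution has a negative serving — not a feasible corner.
bell pepper + cheddar with both tight: 6.853 servings and 5.294 servings → $9.56.
The minimum over all feasible corners is $1.75.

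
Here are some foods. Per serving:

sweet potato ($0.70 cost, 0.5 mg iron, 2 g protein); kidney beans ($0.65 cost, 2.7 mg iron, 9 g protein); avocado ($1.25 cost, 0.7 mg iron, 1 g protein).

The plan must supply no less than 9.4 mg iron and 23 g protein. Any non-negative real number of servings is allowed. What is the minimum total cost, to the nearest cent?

Two binding constraints pin down two serving amounts, so the optimal mix uses at most two foods. The candidates are each food alone (scaled to the tighter of iron/protein) and each pair with both constraints tight.
sweet potato only: max(9.4/0.5, 23/2) = 18.8 servings → $13.16.
kidney beans only: max(9.4/2.7, 23/9) = 3.481 servings → $2.26.
avocado only: max(9.4/0.7, 23/1) = 23 servings → $28.75.
sweet potato + kidney beans with both targets exact would need a negative amount; discard.
sweet potato + avocado with both tight: 7.444 servings and 8.111 servings → $15.35.
kidney beans + avocado with both tight: 1.861 servings and 6.25 servings → $9.02.
The minimum over all feasible corners is $2.26.

$2.26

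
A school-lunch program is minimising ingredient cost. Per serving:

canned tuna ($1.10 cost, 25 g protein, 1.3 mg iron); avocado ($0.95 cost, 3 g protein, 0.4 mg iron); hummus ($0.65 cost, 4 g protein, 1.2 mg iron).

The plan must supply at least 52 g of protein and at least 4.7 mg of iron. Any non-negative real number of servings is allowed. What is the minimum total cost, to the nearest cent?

For a min-cost LP with two ≥-constraints, a basic feasible solution has at most two positive variables.
canned tuna only: max(52/25, 4.7/1.3) = 3.615 servings → $3.98.
avocado only: max(52/3, 4.7/0.4) = 17.33 servings → $16.47.
hummus only: max(52/4, 4.7/1.2) = 13 servings → $8.45.
canned tuna + avocado with both tight: 1.098 servings and 8.18 servings → $8.98.
canned tuna + hummus with both tight: 1.758 servings and 2.012 servings → $3.24.
avocado + hummus with both targets exact would need a negative amount; discard.
So the least-cost plan costs $3.24.

$3.24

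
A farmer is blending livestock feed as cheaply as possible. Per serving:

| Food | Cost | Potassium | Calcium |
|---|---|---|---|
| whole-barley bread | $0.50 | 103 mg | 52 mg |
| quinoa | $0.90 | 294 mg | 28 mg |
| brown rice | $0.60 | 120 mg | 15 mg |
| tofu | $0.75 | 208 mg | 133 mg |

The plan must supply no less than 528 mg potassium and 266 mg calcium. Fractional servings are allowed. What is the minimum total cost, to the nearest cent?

whole-barley bread only: max(528/103, 266/52) = 5.126 servings → $2.56.
quinoa only: max(528/294, 266/28) = 9.5 servings → $8.55.
brown rice only: max(528/120, 266/15) = 17.73 servings → $10.64.
tofu only: max(528/208, 266/133) = 2.538 servings → $1.90.
whole-barley bread + quinoa with both tight: 5.113 servings and 0.004676 servings → $2.56.
whole-barley bread + brown rice with both tight: 5.112 servings and 0.01235 servings → $2.56.
whole-barley bread + tofu: intersection lies outside the first quadrant.
quinoa + brown rice: the both-tight solution has a negative serving — not a feasible corner.
quinoa + tofu with both tight: 0.4476 servings and 1.906 servings → $1.83.
brown rice + tofu with both tight: 1.16 servings and 1.869 servings → $2.10.
Cheapest feasible corner: $1.83.

$1.83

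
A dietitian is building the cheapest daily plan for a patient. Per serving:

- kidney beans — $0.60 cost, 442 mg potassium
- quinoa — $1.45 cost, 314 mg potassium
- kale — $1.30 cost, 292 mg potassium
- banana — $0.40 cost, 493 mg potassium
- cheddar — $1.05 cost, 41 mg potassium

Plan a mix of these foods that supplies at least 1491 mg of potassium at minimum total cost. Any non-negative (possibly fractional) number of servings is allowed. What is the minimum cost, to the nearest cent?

Cost per mg of potassium: banana $0.0008, kidney beans $0.0014, kale $0.0045, quinoa $0.0046, cheddar $0.0256.
With no serving limits, use only banana: 1491 mg / 493 mg = 3.024 servings × $0.40 = $1.21.

$1.21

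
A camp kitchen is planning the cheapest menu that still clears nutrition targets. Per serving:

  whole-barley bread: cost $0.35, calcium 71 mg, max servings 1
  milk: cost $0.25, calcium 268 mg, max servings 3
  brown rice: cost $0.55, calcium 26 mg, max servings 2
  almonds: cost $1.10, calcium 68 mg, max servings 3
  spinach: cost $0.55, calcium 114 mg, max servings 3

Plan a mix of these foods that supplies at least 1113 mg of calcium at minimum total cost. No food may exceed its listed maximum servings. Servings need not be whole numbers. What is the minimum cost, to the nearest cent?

Cost per mg of calcium: milk $0.0009, spinach $0.0048, whole-barley bread $0.0049, almonds $0.0162, brown rice $0.0212.
Take 3 servings of milk: +804.0 mg calcium for $0.75 (total $0.75, still need 309.0 mg).
Take 2.711 servings of spinach: +309.0 mg calcium for $1.49 (total $2.24, still need 0.0 mg).
Filling from the cheapest source first is optimal under one linear minimum: $2.24.

$2.24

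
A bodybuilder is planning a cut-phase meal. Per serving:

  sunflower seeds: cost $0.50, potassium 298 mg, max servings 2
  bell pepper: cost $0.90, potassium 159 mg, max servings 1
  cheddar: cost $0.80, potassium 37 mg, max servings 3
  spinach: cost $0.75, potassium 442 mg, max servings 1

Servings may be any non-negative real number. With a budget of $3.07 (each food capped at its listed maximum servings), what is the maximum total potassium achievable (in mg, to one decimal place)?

Potassium per dollar: sunflower seeds 596, spinach 589.3, bell pepper 176.7, cheddar 46.25.
Take 2 servings of sunflower seeds: spends $1.00, +596.0 mg potassium (running total 596.0 mg).
Take 1 serving of spinach: spends $0.75, +442.0 mg potassium (running total 1038.0 mg).
Take 1 serving of bell pepper: spends $0.90, +159.0 mg potassium (running total 1197.0 mg).
Take 0.525 servings of cheddar: spends $0.42, +19.4 mg potassium (running total 1216.4 mg).
Greedy by best ratio exhausts the cost allowance optimally: 1216.4 mg.

1216.4 mg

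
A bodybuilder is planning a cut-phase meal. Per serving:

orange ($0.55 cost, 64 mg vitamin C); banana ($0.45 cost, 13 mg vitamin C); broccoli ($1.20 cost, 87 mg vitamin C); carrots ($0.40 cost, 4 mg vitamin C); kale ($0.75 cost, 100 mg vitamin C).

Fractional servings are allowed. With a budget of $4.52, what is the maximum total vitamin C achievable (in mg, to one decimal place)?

602.7 mg

Vitamin C per dollar: kale 133.3, orange 116.4, broccoli 72.5, banana 28.89, carrots 10.
With no serving limits, spend the whole cost allowance on kale: $4.52 / $0.75 × 100 mg = 602.7 mg.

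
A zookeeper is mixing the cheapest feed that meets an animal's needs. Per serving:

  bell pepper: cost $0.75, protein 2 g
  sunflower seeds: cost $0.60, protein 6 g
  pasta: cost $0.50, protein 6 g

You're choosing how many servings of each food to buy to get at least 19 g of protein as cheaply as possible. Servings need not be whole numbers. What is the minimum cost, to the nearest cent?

$1.58

Cost per g of protein: pasta $0.0833, sunflower seeds $0.1000, bell pepper $0.3750.
With no serving limits, use only pasta: 19 g / 6 g = 3.167 servings × $0.50 = $1.58.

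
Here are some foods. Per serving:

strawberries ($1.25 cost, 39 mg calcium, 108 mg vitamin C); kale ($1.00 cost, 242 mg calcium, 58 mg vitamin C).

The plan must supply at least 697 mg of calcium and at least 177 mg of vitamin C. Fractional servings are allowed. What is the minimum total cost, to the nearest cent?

$2.99

With two linear requirements the optimum uses one or two foods; enumerate the corners.
strawberries only: max(697/39, 177/108) = 17.87 servings → $22.34.
kale only: max(697/242, 177/58) = 3.052 servings → $3.05.
strawberries + kale with both tight: 0.1009 servings and 2.864 servings → $2.99.
So the least-cost plan costs $2.99.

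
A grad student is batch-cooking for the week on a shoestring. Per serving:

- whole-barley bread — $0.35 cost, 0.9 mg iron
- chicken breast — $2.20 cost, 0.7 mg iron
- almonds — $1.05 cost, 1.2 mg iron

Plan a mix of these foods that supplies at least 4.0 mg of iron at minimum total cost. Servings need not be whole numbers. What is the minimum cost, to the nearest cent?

$1.56

Cost per mg of iron: whole-barley bread $0.3889, almonds $0.8750, chicken breast $3.1429.
With no serving limits, use only whole-barley bread: 4.0 mg / 0.9 mg = 4.444 servings × $0.35 = $1.56.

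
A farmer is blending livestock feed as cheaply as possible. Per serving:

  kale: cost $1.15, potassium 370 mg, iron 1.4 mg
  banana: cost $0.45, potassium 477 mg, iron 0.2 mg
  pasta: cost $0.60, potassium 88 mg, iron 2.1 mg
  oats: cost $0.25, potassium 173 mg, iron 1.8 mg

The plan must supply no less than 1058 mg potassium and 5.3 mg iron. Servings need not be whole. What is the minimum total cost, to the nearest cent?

$1.24

With two linear requirements the optimum uses one or two foods; enumerate the corners.
kale only: max(1058/370, 5.3/1.4) = 3.786 servings → $4.35.
banana only: max(1058/477, 5.3/0.2) = 26.5 servings → $11.93.
pasta only: max(1058/88, 5.3/2.1) = 12.02 servings → $7.21.
oats only: max(1058/173, 5.3/1.8) = 6.116 servings → $1.53.
kale + banana: the both-tight solution has a negative serving — not a feasible corner.
kale + pasta with both tight: 2.685 servings and 0.7339 servings → $3.53.
kale + oats with both tight: 2.33 servings and 1.132 servings → $2.96.
banana + pasta with both tight: 1.784 servings and 2.354 servings → $2.22.
banana + oats with both tight: 1.198 servings and 2.811 servings → $1.24.
pasta + oats: the both-tight solution has a negative serving — not a feasible corner.
The minimum over all feasible corners is $1.24.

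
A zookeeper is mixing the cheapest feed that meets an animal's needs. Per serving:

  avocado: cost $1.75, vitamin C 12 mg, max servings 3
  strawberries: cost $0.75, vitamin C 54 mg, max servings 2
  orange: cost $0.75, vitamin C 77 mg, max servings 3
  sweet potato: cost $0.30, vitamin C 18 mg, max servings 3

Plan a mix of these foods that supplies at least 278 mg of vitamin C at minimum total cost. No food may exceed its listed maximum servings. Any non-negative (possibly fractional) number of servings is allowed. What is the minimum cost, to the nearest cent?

$2.90

Cost per mg of vitamin C: orange $0.0097, strawberries $0.0139, sweet potato $0.0167, avocado $0.1458.
Take 3 servings of orange: +231.0 mg vitamin C for $2.25 (total $2.25, still need 47.0 mg).
Take 0.8704 servings of strawberries: +47.0 mg vitamin C for $0.65 (total $2.90, still need 0.0 mg).
Greedy by cheapest-per-mg is optimal for a single linear constraint, so the minimum cost is $2.90.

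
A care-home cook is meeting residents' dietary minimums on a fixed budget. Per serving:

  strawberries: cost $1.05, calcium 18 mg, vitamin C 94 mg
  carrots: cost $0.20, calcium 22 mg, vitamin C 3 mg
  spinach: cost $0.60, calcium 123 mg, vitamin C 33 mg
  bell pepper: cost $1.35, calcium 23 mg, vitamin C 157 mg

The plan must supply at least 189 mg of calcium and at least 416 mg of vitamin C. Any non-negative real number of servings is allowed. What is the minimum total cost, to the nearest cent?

An LP optimum is at a vertex; with two nutrient constraints at most two foods are used. Check each candidate.
strawberries only: max(189/18, 416/94) = 10.5 servings → $11.03.
carrots only: max(189/22, 416/3) = 138.7 servings → $27.73.
spinach only: max(189/123, 416/33) = 12.61 servings → $7.56.
bell pepper only: max(189/23, 416/157) = 8.217 servings → $11.09.
strawberries + carrots with both tight: 4.263 servings and 5.103 servings → $5.50.
strawberries + spinach with both tight: 4.097 servings and 0.9371 servings → $4.86.
strawberries + bell pepper: intersection lies outside the first quadrant.
carrots + spinach with both targets exact would need a negative amount; discard.
carrots + bell pepper with both tight: 5.939 servings and 2.536 servings → $4.61.
spinach + bell pepper with both tight: 1.084 servings and 2.422 servings → $3.92.
The minimum over all feasible corners is $3.92.

$3.92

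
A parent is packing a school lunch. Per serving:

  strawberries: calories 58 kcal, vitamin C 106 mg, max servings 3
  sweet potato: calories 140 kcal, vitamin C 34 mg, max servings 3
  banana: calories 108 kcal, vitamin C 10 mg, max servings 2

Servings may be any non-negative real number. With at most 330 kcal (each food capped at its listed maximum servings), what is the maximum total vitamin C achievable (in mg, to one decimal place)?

Vitamin C per kcal: strawberries 1.828, sweet potato 0.2429, banana 0.09259.
Take 3 servings of strawberries: uses 174 kcal, +318.0 mg vitamin C (running total 318.0 mg).
Take 1.114 servings of sweet potato: uses 156 kcal, +37.9 mg vitamin C (running total 355.9 mg).
Greedy by best ratio exhausts the calories allowance optimally: 355.9 mg.

355.9 mg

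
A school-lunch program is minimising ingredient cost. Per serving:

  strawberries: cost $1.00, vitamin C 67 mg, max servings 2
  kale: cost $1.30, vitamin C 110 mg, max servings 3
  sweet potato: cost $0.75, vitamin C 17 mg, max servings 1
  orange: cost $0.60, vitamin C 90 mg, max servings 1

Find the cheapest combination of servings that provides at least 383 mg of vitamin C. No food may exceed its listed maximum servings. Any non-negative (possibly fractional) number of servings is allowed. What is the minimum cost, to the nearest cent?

Cost per mg of vitamin C: orange $0.0067, kale $0.0118, strawberries $0.0149, sweet potato $0.0441.
Take 1 serving of orange: +90.0 mg vitamin C for $0.60 (total $0.60, still need 293.0 mg).
Take 2.664 servings of kale: +293.0 mg vitamin C for $3.46 (total $4.06, still need 0.0 mg).
Greedy by cheapest-per-mg is optimal for a single linear constraint, so the minimum cost is $4.06.

$4.06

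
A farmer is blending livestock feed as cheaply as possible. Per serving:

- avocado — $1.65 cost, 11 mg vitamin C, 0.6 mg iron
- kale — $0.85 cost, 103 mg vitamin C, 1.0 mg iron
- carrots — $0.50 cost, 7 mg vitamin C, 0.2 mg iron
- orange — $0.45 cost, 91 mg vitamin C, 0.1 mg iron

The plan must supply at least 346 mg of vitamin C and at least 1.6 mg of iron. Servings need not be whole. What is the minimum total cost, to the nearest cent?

$2.18

At the optimum either one food covers both requirements or two foods hit both targets exactly; no other combination can be cheaper.
avocado only: max(346/11, 1.6/0.6) = 31.45 servings → $51.90.
kale only: max(346/103, 1.6/1.0) = 3.359 servings → $2.86.
carrots only: max(346/7, 1.6/0.2) = 49.43 servings → $24.71.
orange only: max(346/91, 1.6/0.1) = 16 servings → $7.20.
avocado + kale: intersection lies outside the first quadrant.
avocado + carrots: intersection lies outside the first quadrant.
avocado + orange with both tight: 2.075 servings and 3.551 servings → $5.02.
kale + carrots: the both-tight solution has a negative serving — not a feasible corner.
kale + orange with both tight: 1.375 servings and 2.245 servings → $2.18.
carrots + orange with both tight: 6.343 servings and 3.314 servings → $4.66.
So the least-cost plan costs $2.18.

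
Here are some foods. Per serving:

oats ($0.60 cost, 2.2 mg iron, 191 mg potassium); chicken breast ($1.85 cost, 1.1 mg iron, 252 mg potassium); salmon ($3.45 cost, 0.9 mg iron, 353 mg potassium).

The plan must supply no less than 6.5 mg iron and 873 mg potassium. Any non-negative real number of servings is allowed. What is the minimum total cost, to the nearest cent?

$2.74

Two binding constraints pin down two serving amounts, so the optimal mix uses at most two foods. The candidates are each food alone (scaled to the tighter of iron/potassium) and each pair with both constraints tight.
oats only: max(6.5/2.2, 873/191) = 4.571 servings → $2.74.
chicken breast only: max(6.5/1.1, 873/252) = 5.909 servings → $10.93.
salmon only: max(6.5/0.9, 873/353) = 7.222 servings → $24.92.
oats + chicken breast with both tight: 1.968 servings and 1.972 servings → $4.83.
oats + salmon with both tight: 2.495 servings and 1.123 servings → $5.37.
chicken breast + salmon: the both-tight solution has a negative serving — not a feasible corner.
The minimum over all feasible corners is $2.74.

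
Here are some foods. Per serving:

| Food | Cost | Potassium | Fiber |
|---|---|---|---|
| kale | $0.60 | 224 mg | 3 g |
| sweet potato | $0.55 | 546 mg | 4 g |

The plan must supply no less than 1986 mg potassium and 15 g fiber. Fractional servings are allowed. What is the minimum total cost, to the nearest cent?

$2.06

At the optimum either one food covers both requirements or two foods hit both targets exactly; no other combination can be cheaper.
kale only: max(1986/224, 15/3) = 8.866 servings → $5.32.
sweet potato only: max(1986/546, 15/4) = 3.75 servings → $2.06.
kale + sweet potato with both tight: 0.3315 servings and 3.501 servings → $2.12.
The minimum over all feasible corners is $2.06.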